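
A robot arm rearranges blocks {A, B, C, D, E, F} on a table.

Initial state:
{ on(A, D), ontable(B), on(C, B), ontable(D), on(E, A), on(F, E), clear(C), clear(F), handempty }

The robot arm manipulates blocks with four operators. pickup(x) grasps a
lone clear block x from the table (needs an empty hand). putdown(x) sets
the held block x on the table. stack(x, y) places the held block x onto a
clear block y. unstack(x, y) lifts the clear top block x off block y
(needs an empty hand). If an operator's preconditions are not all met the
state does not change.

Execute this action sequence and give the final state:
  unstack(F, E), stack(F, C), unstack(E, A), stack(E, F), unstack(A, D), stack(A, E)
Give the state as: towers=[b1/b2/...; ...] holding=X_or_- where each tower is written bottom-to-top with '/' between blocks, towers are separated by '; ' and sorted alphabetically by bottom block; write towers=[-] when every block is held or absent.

towers=[B/C/F/E/A; D] holding=-

step 1 (unstack(F, E)): towers=[B/C; D/A/E] holding=F
step 2 (stack(F, C)): towers=[B/C/F; D/A/E] holding=-
step 3 (unstack(E, A)): towers=[B/C/F; D/A] holding=E
step 4 (stack(E, F)): towers=[B/C/F/E; D/A] holding=-
step 5 (unstack(A, D)): towers=[B/C/F/E; D] holding=A
step 6 (stack(A, E)): towers=[B/C/F/E/A; D] holding=-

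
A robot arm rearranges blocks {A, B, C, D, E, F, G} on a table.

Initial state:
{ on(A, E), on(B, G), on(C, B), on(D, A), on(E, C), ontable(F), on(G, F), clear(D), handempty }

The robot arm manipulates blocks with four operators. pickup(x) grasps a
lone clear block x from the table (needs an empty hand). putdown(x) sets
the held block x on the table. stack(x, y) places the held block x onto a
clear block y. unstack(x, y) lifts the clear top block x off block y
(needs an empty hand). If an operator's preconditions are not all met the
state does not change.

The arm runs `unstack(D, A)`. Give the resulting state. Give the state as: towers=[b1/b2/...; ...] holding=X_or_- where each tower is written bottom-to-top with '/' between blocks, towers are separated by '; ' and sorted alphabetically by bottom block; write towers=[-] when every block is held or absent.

before: towers=[F/G/B/C/E/A/D] holding=-
pre[unstack(D, A)]: on(D,A) ✓, clear(D) ✓, handempty ✓
all met → apply unstack(D, A)
after:  towers=[F/G/B/C/E/A] holding=D

towers=[F/G/B/C/E/A] holding=D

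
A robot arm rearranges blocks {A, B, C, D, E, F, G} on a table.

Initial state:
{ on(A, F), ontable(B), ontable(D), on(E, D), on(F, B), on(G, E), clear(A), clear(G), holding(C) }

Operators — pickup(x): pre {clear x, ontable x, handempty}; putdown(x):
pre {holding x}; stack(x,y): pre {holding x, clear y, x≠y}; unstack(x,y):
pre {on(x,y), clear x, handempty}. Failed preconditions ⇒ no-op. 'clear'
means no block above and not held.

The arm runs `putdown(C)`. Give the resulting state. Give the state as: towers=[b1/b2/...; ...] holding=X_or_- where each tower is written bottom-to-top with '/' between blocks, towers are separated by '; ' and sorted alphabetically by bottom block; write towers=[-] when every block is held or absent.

before: towers=[B/F/A; D/E/G] holding=C
pre[putdown(C)]: holding(C) ok
all met → apply putdown(C)
after:  towers=[B/F/A; C; D/E/G] holding=-

towers=[B/F/A; C; D/E/G] holding=-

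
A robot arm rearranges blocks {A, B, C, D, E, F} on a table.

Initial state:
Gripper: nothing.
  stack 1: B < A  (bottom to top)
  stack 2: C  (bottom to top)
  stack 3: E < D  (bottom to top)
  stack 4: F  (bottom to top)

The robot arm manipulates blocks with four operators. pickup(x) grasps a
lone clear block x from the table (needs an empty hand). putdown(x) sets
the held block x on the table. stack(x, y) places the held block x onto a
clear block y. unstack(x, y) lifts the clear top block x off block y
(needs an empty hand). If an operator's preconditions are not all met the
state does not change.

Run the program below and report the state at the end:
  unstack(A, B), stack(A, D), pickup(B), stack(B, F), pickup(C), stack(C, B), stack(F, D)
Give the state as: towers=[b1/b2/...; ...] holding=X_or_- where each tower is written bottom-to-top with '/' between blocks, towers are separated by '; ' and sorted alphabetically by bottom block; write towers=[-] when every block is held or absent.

step 1 (unstack(A, B)): towers=[B; C; E/D; F] holding=A
step 2 (stack(A, D)): towers=[B; C; E/D/A; F] holding=-
step 3 (pickup(B)): towers=[C; E/D/A; F] holding=B
step 4 (stack(B, F)): towers=[C; E/D/A; F/B] holding=-
step 5 (pickup(C)): towers=[E/D/A; F/B] holding=C
step 6 (stack(C, B)): towers=[E/D/A; F/B/C] holding=-
step 7 (stack(F, D)) [no-op]: towers=[E/D/A; F/B/C] holding=-

towers=[E/D/A; F/B/C] holding=-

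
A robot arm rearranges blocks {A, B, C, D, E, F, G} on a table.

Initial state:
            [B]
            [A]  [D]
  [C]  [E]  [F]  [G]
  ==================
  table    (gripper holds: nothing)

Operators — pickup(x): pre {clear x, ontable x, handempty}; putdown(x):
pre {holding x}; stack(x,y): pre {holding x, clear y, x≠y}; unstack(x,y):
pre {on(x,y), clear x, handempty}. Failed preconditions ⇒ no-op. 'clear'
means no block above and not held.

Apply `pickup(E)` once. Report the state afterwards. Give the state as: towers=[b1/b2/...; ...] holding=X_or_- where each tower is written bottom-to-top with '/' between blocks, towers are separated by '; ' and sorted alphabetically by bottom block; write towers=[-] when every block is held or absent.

before: towers=[C; E; F/A/B; G/D] holding=-
pre[pickup(E)]: clear(E) yes, ontable(E) yes, handempty yes
all met → apply pickup(E)
after:  towers=[C; F/A/B; G/D] holding=E

towers=[C; F/A/B; G/D] holding=E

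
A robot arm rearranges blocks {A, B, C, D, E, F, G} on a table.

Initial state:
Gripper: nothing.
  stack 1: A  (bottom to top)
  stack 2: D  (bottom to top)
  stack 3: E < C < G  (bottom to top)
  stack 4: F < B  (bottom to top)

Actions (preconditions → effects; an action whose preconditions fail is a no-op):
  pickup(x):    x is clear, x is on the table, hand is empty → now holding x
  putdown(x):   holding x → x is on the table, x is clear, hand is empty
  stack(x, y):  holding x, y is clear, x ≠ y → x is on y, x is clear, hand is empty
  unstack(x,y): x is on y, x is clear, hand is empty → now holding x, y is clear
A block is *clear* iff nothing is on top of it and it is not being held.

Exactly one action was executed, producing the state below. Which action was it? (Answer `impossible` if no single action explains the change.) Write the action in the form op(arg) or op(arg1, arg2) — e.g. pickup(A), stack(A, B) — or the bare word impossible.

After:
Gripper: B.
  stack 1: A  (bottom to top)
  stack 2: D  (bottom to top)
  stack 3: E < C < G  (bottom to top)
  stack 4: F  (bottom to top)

target: towers=[A; D; E/C/G; F] holding=B
     unstack(B, F) → towers=[A; D; E/C/G; F] holding=B  ← match
     unstack(G, C) → towers=[A; D; E/C; F/B] holding=G
         pickup(D) → towers=[A; E/C/G; F/B] holding=D
         pickup(A) → towers=[D; E/C/G; F/B] holding=A

unstack(B, F)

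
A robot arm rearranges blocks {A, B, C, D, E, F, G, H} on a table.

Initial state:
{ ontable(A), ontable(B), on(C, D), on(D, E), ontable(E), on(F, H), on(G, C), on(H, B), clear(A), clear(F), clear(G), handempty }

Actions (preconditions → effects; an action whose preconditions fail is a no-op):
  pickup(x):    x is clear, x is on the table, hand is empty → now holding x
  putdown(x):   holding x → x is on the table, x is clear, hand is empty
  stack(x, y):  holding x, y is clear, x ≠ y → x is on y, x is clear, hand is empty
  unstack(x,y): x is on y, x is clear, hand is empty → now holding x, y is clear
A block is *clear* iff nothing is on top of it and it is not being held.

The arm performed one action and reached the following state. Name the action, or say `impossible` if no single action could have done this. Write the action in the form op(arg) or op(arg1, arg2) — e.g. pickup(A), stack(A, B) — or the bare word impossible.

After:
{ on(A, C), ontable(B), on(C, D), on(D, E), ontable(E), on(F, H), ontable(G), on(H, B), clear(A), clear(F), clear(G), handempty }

impossible

target: towers=[B/H/F; E/D/C/A; G] holding=-
     unstack(G, C) → towers=[A; B/H/F; E/D/C] holding=G
         pickup(A) → towers=[B/H/F; E/D/C/G] holding=A
     unstack(F, H) → towers=[A; B/H; E/D/C/G] holding=F
none of the 3 applicable actions match → impossible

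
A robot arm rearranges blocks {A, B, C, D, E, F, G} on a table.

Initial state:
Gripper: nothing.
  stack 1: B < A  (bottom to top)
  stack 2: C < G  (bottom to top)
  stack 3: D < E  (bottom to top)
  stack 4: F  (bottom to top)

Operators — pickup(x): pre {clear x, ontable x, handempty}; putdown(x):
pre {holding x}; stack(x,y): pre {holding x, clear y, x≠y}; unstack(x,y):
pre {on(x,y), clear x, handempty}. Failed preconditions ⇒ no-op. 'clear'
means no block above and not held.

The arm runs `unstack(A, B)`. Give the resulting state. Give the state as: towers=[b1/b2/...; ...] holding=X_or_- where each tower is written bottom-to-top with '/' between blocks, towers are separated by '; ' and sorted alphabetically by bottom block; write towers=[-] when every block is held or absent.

towers=[B; C/G; D/E; F] holding=A

before: towers=[B/A; C/G; D/E; F] holding=-
pre[unstack(A, B)]: on(A,B) ✓, clear(A) ✓, handempty ✓
all met → apply unstack(A, B)
after:  towers=[B; C/G; D/E; F] holding=A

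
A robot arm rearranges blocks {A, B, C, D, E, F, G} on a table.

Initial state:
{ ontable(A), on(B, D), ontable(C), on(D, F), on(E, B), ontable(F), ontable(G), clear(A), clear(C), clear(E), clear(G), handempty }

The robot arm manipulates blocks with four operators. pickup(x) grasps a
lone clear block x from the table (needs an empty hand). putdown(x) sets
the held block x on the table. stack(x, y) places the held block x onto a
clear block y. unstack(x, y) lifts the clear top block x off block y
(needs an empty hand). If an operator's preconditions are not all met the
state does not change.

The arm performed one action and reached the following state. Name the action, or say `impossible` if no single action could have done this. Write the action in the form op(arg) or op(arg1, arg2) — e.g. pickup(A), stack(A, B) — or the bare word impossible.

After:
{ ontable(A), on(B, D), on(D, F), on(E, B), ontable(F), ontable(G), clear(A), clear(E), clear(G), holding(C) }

pickup(C)

target: towers=[A; F/D/B/E; G] holding=C
         pickup(G) → towers=[A; C; F/D/B/E] holding=G
         pickup(A) → towers=[C; F/D/B/E; G] holding=A
     unstack(E, B) → towers=[A; C; F/D/B; G] holding=E
         pickup(C) → towers=[A; F/D/B/E; G] holding=C  ← match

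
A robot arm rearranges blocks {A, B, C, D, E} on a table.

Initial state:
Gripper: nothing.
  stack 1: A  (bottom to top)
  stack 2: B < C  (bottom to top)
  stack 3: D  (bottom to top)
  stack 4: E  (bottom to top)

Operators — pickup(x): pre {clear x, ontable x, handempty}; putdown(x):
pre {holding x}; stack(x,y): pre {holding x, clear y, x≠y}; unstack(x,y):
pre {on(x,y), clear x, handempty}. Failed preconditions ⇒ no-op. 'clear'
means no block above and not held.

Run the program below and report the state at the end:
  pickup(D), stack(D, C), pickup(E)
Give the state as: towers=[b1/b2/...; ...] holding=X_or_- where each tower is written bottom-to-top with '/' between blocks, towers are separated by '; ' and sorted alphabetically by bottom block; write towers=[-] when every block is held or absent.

step 1 (pickup(D)): towers=[A; B/C; E] holding=D
step 2 (stack(D, C)): towers=[A; B/C/D; E] holding=-
step 3 (pickup(E)): towers=[A; B/C/D] holding=E

towers=[A; B/C/D] holding=E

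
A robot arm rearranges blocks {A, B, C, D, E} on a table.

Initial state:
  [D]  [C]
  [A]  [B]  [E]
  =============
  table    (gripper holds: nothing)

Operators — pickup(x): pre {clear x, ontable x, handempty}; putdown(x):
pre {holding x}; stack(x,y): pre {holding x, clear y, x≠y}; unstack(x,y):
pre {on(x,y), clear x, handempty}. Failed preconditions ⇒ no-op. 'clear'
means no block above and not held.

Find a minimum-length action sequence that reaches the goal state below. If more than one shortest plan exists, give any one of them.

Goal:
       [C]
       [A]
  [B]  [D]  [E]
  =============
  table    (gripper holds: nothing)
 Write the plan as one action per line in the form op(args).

step 1 (unstack(D, A)): towers=[A; B/C; E] holding=D
step 2 (putdown(D)): towers=[A; B/C; D; E] holding=-
step 3 (pickup(A)): towers=[B/C; D; E] holding=A
step 4 (stack(A, D)): towers=[B/C; D/A; E] holding=-
step 5 (unstack(C, B)): towers=[B; D/A; E] holding=C
step 6 (stack(C, A)): towers=[B; D/A/C; E] holding=-
goal check: towers=[B; D/A/C; E] holding=- — reached (length 6, optimal by BFS)

unstack(D, A)
putdown(D)
pickup(A)
stack(A, D)
unstack(C, B)
stack(C, A)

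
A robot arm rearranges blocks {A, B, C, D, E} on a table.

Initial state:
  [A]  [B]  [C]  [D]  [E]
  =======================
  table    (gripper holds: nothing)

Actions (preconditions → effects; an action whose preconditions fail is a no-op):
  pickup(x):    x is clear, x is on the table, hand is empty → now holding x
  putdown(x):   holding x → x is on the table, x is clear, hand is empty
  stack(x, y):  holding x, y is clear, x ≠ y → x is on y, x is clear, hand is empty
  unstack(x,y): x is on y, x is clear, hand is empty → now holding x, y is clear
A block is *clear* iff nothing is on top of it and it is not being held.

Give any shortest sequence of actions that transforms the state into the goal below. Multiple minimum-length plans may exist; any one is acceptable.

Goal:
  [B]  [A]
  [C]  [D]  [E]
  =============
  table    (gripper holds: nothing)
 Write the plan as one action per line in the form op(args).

pickup(B)
stack(B, C)
pickup(A)
stack(A, D)

step 1 (pickup(B)): towers=[A; C; D; E] holding=B
step 2 (stack(B, C)): towers=[A; C/B; D; E] holding=-
step 3 (pickup(A)): towers=[C/B; D; E] holding=A
step 4 (stack(A, D)): towers=[C/B; D/A; E] holding=-
goal check: towers=[C/B; D/A; E] holding=- — reached (length 4, optimal by BFS)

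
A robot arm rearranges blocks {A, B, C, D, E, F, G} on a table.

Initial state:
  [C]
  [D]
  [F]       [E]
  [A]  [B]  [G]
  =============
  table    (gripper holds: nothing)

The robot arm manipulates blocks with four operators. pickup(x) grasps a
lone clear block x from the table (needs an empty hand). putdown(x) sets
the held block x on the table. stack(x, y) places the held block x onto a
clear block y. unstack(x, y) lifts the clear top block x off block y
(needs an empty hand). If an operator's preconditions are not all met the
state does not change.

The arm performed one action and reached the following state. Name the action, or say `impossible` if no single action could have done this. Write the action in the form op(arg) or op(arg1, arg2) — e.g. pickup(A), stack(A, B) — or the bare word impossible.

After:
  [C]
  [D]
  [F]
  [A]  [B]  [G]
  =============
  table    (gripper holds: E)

target: towers=[A/F/D/C; B; G] holding=E
         pickup(B) → towers=[A/F/D/C; G/E] holding=B
     unstack(E, G) → towers=[A/F/D/C; B; G] holding=E  ← match
     unstack(C, D) → towers=[A/F/D; B; G/E] holding=C

unstack(E, G)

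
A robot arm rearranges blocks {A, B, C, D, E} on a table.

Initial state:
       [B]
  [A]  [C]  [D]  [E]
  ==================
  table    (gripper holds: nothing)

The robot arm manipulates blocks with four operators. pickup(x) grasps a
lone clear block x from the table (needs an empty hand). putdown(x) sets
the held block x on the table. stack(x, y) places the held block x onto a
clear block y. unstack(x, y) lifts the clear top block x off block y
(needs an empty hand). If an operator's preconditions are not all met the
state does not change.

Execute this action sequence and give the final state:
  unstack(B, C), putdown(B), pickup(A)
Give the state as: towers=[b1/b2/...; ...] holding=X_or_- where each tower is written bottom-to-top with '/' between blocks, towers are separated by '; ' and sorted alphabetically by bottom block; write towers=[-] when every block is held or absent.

towers=[B; C; D; E] holding=A

step 1 (unstack(B, C)): towers=[A; C; D; E] holding=B
step 2 (putdown(B)): towers=[A; B; C; D; E] holding=-
step 3 (pickup(A)): towers=[B; C; D; E] holding=A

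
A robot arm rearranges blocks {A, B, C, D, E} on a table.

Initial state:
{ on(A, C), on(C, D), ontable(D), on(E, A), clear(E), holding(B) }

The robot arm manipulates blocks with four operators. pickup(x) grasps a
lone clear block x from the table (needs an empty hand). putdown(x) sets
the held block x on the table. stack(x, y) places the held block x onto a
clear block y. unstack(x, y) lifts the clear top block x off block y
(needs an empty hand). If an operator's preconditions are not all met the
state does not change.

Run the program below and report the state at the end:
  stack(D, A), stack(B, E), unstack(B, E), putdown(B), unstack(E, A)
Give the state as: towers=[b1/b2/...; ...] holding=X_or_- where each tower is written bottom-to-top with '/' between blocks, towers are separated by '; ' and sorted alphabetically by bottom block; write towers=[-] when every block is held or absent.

towers=[B; D/C/A] holding=E

step 1 (stack(D, A)) [no-op]: towers=[D/C/A/E] holding=B
step 2 (stack(B, E)): towers=[D/C/A/E/B] holding=-
step 3 (unstack(B, E)): towers=[D/C/A/E] holding=B
step 4 (putdown(B)): towers=[B; D/C/A/E] holding=-
step 5 (unstack(E, A)): towers=[B; D/C/A] holding=E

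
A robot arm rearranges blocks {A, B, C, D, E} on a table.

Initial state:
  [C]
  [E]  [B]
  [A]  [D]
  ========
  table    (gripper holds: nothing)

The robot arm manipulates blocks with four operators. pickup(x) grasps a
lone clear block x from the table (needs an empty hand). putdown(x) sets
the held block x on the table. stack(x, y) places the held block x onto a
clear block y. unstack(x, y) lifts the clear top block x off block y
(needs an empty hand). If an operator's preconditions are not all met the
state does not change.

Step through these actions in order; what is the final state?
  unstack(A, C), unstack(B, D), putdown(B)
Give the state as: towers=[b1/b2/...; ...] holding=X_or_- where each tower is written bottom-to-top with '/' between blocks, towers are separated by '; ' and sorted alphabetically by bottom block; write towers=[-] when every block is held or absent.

step 1 (unstack(A, C)) [no-op]: towers=[A/E/C; D/B] holding=-
step 2 (unstack(B, D)): towers=[A/E/C; D] holding=B
step 3 (putdown(B)): towers=[A/E/C; B; D] holding=-

towers=[A/E/C; B; D] holding=-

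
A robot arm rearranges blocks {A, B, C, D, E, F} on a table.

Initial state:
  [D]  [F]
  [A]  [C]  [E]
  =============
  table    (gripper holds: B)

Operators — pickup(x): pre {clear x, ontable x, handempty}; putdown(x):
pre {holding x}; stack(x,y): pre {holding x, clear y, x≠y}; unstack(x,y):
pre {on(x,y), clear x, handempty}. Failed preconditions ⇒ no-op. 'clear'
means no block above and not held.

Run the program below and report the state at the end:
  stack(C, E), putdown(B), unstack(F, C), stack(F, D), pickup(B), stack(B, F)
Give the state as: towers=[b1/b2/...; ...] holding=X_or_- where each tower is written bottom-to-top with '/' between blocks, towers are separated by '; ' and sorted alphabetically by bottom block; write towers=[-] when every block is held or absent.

towers=[A/D/F/B; C; E] holding=-

step 1 (stack(C, E)) [no-op]: towers=[A/D; C/F; E] holding=B
step 2 (putdown(B)): towers=[A/D; B; C/F; E] holding=-
step 3 (unstack(F, C)): towers=[A/D; B; C; E] holding=F
step 4 (stack(F, D)): towers=[A/D/F; B; C; E] holding=-
step 5 (pickup(B)): towers=[A/D/F; C; E] holding=B
step 6 (stack(B, F)): towers=[A/D/F/B; C; E] holding=-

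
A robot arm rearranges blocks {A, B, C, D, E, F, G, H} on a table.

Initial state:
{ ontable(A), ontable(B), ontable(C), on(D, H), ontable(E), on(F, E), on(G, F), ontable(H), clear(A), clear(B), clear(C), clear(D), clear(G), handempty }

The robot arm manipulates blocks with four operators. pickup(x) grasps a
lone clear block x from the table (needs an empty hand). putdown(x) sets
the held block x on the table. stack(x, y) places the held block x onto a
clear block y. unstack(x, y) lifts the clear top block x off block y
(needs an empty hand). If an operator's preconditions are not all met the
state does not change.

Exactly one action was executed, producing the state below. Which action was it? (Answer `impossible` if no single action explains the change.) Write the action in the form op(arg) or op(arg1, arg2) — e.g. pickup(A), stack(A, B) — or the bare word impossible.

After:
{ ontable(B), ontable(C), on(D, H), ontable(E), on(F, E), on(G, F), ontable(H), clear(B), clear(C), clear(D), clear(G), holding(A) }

target: towers=[B; C; E/F/G; H/D] holding=A
     unstack(G, F) → towers=[A; B; C; E/F; H/D] holding=G
         pickup(A) → towers=[B; C; E/F/G; H/D] holding=A  ← match
         pickup(B) → towers=[A; C; E/F/G; H/D] holding=B
     unstack(D, H) → towers=[A; B; C; E/F/G; H] holding=D
         pickup(C) → towers=[A; B; E/F/G; H/D] holding=C

pickup(A)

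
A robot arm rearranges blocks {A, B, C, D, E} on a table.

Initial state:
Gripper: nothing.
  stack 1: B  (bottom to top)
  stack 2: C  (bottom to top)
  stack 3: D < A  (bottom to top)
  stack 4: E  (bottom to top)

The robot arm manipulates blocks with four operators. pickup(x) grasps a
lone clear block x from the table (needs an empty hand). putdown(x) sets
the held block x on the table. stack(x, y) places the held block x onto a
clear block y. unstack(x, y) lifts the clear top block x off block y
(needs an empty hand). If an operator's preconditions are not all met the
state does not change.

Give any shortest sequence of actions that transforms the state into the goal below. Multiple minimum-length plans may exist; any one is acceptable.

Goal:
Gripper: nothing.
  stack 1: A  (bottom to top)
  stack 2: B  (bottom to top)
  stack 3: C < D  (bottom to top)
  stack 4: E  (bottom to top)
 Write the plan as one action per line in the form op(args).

step 1 (unstack(A, D)): towers=[B; C; D; E] holding=A
step 2 (putdown(A)): towers=[A; B; C; D; E] holding=-
step 3 (pickup(D)): towers=[A; B; C; E] holding=D
step 4 (stack(D, C)): towers=[A; B; C/D; E] holding=-
goal check: towers=[A; B; C/D; E] holding=- — reached (length 4, optimal by BFS)

unstack(A, D)
putdown(A)
pickup(D)
stack(D, C)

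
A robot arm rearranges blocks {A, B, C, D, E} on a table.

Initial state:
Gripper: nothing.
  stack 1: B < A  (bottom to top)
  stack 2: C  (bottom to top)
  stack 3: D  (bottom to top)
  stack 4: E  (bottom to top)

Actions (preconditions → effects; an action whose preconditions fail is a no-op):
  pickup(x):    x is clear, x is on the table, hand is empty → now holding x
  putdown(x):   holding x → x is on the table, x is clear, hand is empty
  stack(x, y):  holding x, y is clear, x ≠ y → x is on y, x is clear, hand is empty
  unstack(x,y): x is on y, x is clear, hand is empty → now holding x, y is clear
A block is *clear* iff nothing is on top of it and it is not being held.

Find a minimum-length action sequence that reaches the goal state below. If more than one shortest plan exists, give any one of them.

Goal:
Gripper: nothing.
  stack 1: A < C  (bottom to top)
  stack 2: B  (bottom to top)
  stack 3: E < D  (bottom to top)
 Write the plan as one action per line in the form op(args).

pickup(D)
stack(D, E)
unstack(A, B)
putdown(A)
pickup(C)
stack(C, A)

step 1 (pickup(D)): towers=[B/A; C; E] holding=D
step 2 (stack(D, E)): towers=[B/A; C; E/D] holding=-
step 3 (unstack(A, B)): towers=[B; C; E/D] holding=A
step 4 (putdown(A)): towers=[A; B; C; E/D] holding=-
step 5 (pickup(C)): towers=[A; B; E/D] holding=C
step 6 (stack(C, A)): towers=[A/C; B; E/D] holding=-
goal check: towers=[A/C; B; E/D] holding=- — reached (length 6, optimal by BFS)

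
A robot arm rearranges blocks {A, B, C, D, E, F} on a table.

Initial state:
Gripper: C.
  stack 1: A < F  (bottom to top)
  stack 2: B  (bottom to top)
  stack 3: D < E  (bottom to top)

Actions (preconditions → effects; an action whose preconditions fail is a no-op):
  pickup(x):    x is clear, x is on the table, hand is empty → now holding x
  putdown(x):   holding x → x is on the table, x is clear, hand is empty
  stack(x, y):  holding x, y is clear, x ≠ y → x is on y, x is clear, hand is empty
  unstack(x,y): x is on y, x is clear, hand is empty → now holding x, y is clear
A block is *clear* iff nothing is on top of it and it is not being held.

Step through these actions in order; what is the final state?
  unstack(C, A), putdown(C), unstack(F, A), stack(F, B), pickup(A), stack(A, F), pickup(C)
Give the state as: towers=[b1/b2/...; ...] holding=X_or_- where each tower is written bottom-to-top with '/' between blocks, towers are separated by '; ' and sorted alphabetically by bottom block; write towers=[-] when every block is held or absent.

step 1 (unstack(C, A)) [no-op]: towers=[A/F; B; D/E] holding=C
step 2 (putdown(C)): towers=[A/F; B; C; D/E] holding=-
step 3 (unstack(F, A)): towers=[A; B; C; D/E] holding=F
step 4 (stack(F, B)): towers=[A; B/F; C; D/E] holding=-
step 5 (pickup(A)): towers=[B/F; C; D/E] holding=A
step 6 (stack(A, F)): towers=[B/F/A; C; D/E] holding=-
step 7 (pickup(C)): towers=[B/F/A; D/E] holding=C

towers=[B/F/A; D/E] holding=C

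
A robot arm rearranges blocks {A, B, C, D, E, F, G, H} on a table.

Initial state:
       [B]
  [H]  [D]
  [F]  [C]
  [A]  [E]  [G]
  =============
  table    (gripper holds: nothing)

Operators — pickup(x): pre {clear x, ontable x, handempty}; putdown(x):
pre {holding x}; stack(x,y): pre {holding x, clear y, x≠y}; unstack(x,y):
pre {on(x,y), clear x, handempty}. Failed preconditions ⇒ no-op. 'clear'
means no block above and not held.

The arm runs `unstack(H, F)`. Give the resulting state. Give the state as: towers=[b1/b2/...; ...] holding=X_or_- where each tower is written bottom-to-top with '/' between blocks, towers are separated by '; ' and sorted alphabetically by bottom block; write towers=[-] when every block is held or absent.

before: towers=[A/F/H; E/C/D/B; G] holding=-
pre[unstack(H, F)]: on(H,F) yes, clear(H) yes, handempty yes
all met → apply unstack(H, F)
after:  towers=[A/F; E/C/D/B; G] holding=H

towers=[A/F; E/C/D/B; G] holding=H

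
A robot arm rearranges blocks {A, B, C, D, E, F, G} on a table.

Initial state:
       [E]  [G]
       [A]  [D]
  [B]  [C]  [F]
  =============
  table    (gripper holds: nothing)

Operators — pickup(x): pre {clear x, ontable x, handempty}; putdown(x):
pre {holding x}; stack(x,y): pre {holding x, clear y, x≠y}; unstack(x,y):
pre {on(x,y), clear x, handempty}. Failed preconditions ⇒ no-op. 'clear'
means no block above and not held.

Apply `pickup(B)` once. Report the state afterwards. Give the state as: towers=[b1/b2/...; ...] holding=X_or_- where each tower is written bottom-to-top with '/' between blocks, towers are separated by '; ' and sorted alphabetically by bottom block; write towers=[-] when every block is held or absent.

before: towers=[B; C/A/E; F/D/G] holding=-
pre[pickup(B)]: clear(B) ✓, ontable(B) ✓, handempty ✓
all met → apply pickup(B)
after:  towers=[C/A/E; F/D/G] holding=B

towers=[C/A/E; F/D/G] holding=B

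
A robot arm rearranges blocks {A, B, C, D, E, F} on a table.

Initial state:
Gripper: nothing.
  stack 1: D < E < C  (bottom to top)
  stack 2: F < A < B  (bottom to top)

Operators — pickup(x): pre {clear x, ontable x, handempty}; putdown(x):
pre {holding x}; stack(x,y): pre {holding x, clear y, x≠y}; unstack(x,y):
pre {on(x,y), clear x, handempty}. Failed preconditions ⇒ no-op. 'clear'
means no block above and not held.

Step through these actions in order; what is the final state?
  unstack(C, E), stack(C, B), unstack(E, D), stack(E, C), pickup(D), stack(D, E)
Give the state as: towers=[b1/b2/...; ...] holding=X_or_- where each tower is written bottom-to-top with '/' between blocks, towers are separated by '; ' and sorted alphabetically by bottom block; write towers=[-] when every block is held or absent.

step 1 (unstack(C, E)): towers=[D/E; F/A/B] holding=C
step 2 (stack(C, B)): towers=[D/E; F/A/B/C] holding=-
step 3 (unstack(E, D)): towers=[D; F/A/B/C] holding=E
step 4 (stack(E, C)): towers=[D; F/A/B/C/E] holding=-
step 5 (pickup(D)): towers=[F/A/B/C/E] holding=D
step 6 (stack(D, E)): towers=[F/A/B/C/E/D] holding=-

towers=[F/A/B/C/E/D] holding=-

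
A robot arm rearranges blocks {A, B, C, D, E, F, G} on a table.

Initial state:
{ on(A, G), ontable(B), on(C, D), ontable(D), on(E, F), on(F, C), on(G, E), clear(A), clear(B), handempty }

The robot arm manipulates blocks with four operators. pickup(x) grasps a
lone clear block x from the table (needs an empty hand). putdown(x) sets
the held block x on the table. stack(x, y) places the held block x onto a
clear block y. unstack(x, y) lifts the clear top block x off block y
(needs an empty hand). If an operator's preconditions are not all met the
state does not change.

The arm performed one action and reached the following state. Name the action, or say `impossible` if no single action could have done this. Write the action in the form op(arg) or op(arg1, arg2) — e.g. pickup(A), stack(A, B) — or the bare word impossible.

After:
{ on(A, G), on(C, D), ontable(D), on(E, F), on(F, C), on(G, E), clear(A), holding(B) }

target: towers=[D/C/F/E/G/A] holding=B
         pickup(B) → towers=[D/C/F/E/G/A] holding=B  ← match
     unstack(A, G) → towers=[B; D/C/F/E/G] holding=A

pickup(B)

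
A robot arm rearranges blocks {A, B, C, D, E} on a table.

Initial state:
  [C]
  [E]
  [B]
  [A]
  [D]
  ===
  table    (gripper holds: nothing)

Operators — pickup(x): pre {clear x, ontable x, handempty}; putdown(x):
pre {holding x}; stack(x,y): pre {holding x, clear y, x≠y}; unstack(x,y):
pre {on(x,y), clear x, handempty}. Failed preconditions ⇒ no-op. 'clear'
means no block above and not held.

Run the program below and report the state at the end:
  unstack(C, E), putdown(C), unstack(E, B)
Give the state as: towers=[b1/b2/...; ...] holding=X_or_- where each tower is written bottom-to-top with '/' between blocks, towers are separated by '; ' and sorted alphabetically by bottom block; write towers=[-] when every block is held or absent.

step 1 (unstack(C, E)): towers=[D/A/B/E] holding=C
step 2 (putdown(C)): towers=[C; D/A/B/E] holding=-
step 3 (unstack(E, B)): towers=[C; D/A/B] holding=E

towers=[C; D/A/B] holding=E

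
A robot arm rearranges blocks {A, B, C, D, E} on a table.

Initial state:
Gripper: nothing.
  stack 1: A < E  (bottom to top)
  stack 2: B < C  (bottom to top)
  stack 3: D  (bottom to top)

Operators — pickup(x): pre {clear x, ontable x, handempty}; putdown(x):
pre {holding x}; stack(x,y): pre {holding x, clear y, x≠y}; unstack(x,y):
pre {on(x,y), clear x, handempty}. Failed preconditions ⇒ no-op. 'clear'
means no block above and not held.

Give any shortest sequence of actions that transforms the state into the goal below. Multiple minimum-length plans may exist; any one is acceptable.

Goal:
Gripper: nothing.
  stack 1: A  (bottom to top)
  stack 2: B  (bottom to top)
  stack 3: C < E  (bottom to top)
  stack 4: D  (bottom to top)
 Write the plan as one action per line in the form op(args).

unstack(C, B)
putdown(C)
unstack(E, A)
stack(E, C)

step 1 (unstack(C, B)): towers=[A/E; B; D] holding=C
step 2 (putdown(C)): towers=[A/E; B; C; D] holding=-
step 3 (unstack(E, A)): towers=[A; B; C; D] holding=E
step 4 (stack(E, C)): towers=[A; B; C/E; D] holding=-
goal check: towers=[A; B; C/E; D] holding=- — reached (length 4, optimal by BFS)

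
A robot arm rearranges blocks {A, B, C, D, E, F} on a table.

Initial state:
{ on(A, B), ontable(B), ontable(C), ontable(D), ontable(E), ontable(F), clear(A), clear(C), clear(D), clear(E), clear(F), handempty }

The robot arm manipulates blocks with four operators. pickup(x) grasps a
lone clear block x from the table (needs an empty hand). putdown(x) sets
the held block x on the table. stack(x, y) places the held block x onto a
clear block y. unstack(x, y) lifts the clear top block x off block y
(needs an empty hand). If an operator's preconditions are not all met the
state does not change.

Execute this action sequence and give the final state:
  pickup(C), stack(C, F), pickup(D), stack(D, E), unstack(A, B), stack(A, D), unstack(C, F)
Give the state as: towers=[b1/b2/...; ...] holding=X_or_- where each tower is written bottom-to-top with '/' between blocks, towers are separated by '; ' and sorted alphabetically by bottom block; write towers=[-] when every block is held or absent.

towers=[B; E/D/A; F] holding=C

step 1 (pickup(C)): towers=[B/A; D; E; F] holding=C
step 2 (stack(C, F)): towers=[B/A; D; E; F/C] holding=-
step 3 (pickup(D)): towers=[B/A; E; F/C] holding=D
step 4 (stack(D, E)): towers=[B/A; E/D; F/C] holding=-
step 5 (unstack(A, B)): towers=[B; E/D; F/C] holding=A
step 6 (stack(A, D)): towers=[B; E/D/A; F/C] holding=-
step 7 (unstack(C, F)): towers=[B; E/D/A; F] holding=C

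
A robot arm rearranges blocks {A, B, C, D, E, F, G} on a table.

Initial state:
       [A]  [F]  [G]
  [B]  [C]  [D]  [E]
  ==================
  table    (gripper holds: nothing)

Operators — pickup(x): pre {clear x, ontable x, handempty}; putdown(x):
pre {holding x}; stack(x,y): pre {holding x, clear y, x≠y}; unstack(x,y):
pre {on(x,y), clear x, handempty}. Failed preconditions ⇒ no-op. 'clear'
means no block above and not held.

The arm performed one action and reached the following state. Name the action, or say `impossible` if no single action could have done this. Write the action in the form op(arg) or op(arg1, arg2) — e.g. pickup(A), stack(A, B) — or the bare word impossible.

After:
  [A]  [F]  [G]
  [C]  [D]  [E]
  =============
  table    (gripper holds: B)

pickup(B)

target: towers=[C/A; D/F; E/G] holding=B
         pickup(B) → towers=[C/A; D/F; E/G] holding=B  ← match
     unstack(F, D) → towers=[B; C/A; D; E/G] holding=F
     unstack(G, E) → towers=[B; C/A; D/F; E] holding=G
     unstack(A, C) → towers=[B; C; D/F; E/G] holding=A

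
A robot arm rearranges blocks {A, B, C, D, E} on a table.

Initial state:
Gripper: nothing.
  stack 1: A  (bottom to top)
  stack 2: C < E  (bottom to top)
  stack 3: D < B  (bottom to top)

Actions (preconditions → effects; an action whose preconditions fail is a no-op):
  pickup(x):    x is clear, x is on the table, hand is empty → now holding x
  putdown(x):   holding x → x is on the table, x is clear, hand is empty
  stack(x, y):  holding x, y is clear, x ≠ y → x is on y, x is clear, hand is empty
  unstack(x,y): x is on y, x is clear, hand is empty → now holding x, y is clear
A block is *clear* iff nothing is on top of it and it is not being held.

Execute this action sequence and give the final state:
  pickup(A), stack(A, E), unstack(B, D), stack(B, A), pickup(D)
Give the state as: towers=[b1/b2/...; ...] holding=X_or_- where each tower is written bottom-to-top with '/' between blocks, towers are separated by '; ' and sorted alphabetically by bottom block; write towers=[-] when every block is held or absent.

step 1 (pickup(A)): towers=[C/E; D/B] holding=A
step 2 (stack(A, E)): towers=[C/E/A; D/B] holding=-
step 3 (unstack(B, D)): towers=[C/E/A; D] holding=B
step 4 (stack(B, A)): towers=[C/E/A/B; D] holding=-
step 5 (pickup(D)): towers=[C/E/A/B] holding=D

towers=[C/E/A/B] holding=D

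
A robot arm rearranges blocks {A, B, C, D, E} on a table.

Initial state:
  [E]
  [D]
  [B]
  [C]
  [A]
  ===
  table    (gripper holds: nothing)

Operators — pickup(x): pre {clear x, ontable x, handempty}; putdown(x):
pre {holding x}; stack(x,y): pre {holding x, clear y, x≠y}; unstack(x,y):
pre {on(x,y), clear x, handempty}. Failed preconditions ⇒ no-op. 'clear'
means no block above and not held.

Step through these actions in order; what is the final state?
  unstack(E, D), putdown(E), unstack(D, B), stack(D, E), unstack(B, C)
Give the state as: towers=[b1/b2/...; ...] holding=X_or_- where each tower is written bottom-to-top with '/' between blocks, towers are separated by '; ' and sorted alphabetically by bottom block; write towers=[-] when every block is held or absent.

step 1 (unstack(E, D)): towers=[A/C/B/D] holding=E
step 2 (putdown(E)): towers=[A/C/B/D; E] holding=-
step 3 (unstack(D, B)): towers=[A/C/B; E] holding=D
step 4 (stack(D, E)): towers=[A/C/B; E/D] holding=-
step 5 (unstack(B, C)): towers=[A/C; E/D] holding=B

towers=[A/C; E/D] holding=B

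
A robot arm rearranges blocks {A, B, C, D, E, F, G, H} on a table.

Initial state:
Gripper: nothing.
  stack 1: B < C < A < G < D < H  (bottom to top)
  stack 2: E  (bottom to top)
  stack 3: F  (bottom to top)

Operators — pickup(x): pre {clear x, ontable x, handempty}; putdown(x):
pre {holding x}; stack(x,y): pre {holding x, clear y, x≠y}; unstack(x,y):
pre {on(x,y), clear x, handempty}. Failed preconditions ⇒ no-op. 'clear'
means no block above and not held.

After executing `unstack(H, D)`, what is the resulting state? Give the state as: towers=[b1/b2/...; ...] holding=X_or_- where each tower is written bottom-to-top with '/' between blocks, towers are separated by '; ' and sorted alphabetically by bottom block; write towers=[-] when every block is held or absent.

towers=[B/C/A/G/D; E; F] holding=H

before: towers=[B/C/A/G/D/H; E; F] holding=-
pre[unstack(H, D)]: on(H,D) ✓, clear(H) ✓, handempty ✓
all met → apply unstack(H, D)
after:  towers=[B/C/A/G/D; E; F] holding=H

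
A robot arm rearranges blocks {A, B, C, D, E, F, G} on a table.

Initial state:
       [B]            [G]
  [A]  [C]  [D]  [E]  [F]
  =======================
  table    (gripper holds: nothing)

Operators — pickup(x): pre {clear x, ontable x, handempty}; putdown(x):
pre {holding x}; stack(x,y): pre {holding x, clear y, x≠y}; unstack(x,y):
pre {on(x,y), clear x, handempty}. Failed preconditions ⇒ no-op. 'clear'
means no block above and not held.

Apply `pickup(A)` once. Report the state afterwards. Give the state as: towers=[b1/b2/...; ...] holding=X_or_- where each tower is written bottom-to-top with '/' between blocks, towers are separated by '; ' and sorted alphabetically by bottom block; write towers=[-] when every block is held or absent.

before: towers=[A; C/B; D; E; F/G] holding=-
pre[pickup(A)]: clear(A) ok, ontable(A) ok, handempty ok
all met → apply pickup(A)
after:  towers=[C/B; D; E; F/G] holding=A

towers=[C/B; D; E; F/G] holding=A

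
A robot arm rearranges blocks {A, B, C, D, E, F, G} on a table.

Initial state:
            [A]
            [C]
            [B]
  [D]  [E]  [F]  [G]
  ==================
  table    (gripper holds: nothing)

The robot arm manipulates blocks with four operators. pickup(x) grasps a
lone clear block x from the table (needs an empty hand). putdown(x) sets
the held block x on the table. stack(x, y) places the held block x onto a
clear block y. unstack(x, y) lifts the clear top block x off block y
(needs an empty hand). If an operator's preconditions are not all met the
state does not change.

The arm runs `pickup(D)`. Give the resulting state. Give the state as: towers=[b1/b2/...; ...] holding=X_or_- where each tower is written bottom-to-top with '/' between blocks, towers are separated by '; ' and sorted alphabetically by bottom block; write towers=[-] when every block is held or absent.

before: towers=[D; E; F/B/C/A; G] holding=-
pre[pickup(D)]: clear(D) yes, ontable(D) yes, handempty yes
all met → apply pickup(D)
after:  towers=[E; F/B/C/A; G] holding=D

towers=[E; F/B/C/A; G] holding=D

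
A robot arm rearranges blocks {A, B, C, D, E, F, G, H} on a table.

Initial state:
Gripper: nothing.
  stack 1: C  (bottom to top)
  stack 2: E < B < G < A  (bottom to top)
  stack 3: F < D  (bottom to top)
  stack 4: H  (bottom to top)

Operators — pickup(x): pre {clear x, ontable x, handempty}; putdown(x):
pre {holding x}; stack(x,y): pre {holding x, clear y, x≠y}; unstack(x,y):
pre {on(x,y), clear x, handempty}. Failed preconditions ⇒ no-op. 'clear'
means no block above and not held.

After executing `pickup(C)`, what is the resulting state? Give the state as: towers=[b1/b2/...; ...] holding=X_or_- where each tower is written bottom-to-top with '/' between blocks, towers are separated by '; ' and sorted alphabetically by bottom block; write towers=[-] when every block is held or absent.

before: towers=[C; E/B/G/A; F/D; H] holding=-
pre[pickup(C)]: clear(C) ✓, ontable(C) ✓, handempty ✓
all met → apply pickup(C)
after:  towers=[E/B/G/A; F/D; H] holding=C

towers=[E/B/G/A; F/D; H] holding=C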